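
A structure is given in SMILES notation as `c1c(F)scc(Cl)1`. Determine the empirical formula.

C4H2ClFS

Atom tally by fragment:
  thiophene ring core → C:4 H:4 S:1
  (− 2 ring H displaced by substituents)
  + F → F:1
  + Cl → Cl:1
Element totals:
  C: 4
  H: 2
  Cl: 1
  F: 1
  S: 1
Molecular formula: C4H2ClFS.
gcd of subscripts (4, 1, 1, 2, 1) = 1, so the empirical formula equals the molecular formula.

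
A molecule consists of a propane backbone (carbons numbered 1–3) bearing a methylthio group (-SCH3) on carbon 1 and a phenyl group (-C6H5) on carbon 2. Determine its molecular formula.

Atom tally by fragment:
  CH3SCH2 → C:2 H:5 S:1
  CH(C6H5) → C:7 H:6
  CH3 → C:1 H:3
Element totals:
  C: 10
  H: 14
  S: 1

C10H14S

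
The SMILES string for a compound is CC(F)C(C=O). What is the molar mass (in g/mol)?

Atom tally by fragment:
  CH3 → C:1 H:3
  CH(F) → C:1 H:1 F:1
  CH2CHO → C:2 H:3 O:1
Element totals:
  C: 4
  H: 7
  F: 1
  O: 1
Molecular formula: C4H7FO.
  M = 4(12.011) + 7(1.008) + 18.998 + 15.999
    = 48.044 + 7.056 + 18.998 + 15.999 = 90.097

90.10 g/mol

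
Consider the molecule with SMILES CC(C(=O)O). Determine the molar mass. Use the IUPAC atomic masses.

Atom tally by fragment:
  CH3 → C:1 H:3
  CH2COOH → C:2 H:3 O:2
Element totals:
  C: 3
  H: 6
  O: 2
Molecular formula: C3H6O2.
  M = 3(12.011) + 6(1.008) + 2(15.999)
    = 36.033 + 6.048 + 31.998 = 74.079

74.08 g/mol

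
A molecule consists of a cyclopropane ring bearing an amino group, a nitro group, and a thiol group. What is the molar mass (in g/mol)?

134.15 g/mol

Atom tally by fragment:
  cyclopropane ring core → C:3 H:6
  (− 3 ring H displaced by substituents)
  + NH2 → N:1 H:2
  + NO2 → N:1 O:2
  + SH → S:1 H:1
Element totals:
  C: 3
  H: 6
  N: 2
  O: 2
  S: 1
Molecular formula: C3H6N2O2S.
  M = 3(12.011) + 6(1.008) + 2(14.007) + 2(15.999) + 32.06
    = 36.033 + 6.048 + 28.014 + 31.998 + 32.060 = 134.153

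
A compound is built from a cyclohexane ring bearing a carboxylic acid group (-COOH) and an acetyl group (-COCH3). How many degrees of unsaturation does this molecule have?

3

Atom tally by fragment:
  cyclohexane ring core → C:6 H:12
  (− 2 ring H displaced by substituents)
  + COOH → C:1 H:1 O:2
  + COCH3 → C:2 H:3 O:1
Element totals:
  C: 9
  H: 14
  O: 3
Molecular formula: C9H14O3.
DoU = (2C + 2 + N − H − X) / 2 = (2·9 + 2 + 0 − 14 − 0) / 2 = 3.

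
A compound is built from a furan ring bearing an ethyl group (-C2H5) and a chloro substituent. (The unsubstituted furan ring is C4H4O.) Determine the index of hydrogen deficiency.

Atom tally by fragment:
  furan ring core → C:4 H:4 O:1
  (− 2 ring H displaced by substituents)
  + C2H5 → C:2 H:5
  + Cl → Cl:1
Element totals:
  C: 6
  H: 7
  Cl: 1
  O: 1
Molecular formula: C6H7ClO.
DoU = (2C + 2 + N − H − X) / 2 = (2·6 + 2 + 0 − 7 − 1) / 2 = 3.

3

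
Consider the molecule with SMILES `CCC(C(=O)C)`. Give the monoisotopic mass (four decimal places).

Atom tally by fragment:
  CH3 → C:1 H:3
  CH2 → C:1 H:2
  CH2COCH3 → C:3 H:5 O:1
Element totals:
  C: 5
  H: 10
  O: 1
Molecular formula: C5H10O.
  M = 5(12.0) + 10(1.007825) + 15.994915
    = 60.000000 + 10.078250 + 15.994915 = 86.073165

86.0732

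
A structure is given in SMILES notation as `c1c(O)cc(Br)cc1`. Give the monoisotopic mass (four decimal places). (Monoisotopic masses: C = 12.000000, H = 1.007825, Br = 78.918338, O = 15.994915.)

Atom tally by fragment:
  benzene ring core → C:6 H:6
  (− 2 ring H displaced by substituents)
  + OH → O:1 H:1
  + Br → Br:1
Element totals:
  C: 6
  H: 5
  Br: 1
  O: 1
Molecular formula: C6H5BrO.
  M = 6(12.0) + 5(1.007825) + 78.918338 + 15.994915
    = 72.000000 + 5.039125 + 78.918338 + 15.994915 = 171.952378

171.9524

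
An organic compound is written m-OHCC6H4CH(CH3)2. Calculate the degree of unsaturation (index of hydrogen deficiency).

5

Atom tally by fragment:
  benzene ring core → C:6 H:6
  (− 2 ring H displaced by substituents)
  + CHO → C:1 H:1 O:1
  + CH(CH3)2 → C:3 H:7
Element totals:
  C: 10
  H: 12
  O: 1
Molecular formula: C10H12O.
DoU = (2C + 2 + N − H − X) / 2 = (2·10 + 2 + 0 − 12 − 0) / 2 = 5.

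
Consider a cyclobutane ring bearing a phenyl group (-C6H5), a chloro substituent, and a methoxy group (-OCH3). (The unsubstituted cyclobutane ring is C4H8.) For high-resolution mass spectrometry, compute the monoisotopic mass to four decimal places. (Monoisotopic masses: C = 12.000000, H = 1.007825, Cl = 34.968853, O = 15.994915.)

Atom tally by fragment:
  cyclobutane ring core → C:4 H:8
  (− 3 ring H displaced by substituents)
  + C6H5 → C:6 H:5
  + Cl → Cl:1
  + OCH3 → C:1 H:3 O:1
Element totals:
  C: 11
  H: 13
  Cl: 1
  O: 1
Molecular formula: C11H13ClO.
  M = 11(12.0) + 13(1.007825) + 34.968853 + 15.994915
    = 132.000000 + 13.101725 + 34.968853 + 15.994915 = 196.065493

196.0655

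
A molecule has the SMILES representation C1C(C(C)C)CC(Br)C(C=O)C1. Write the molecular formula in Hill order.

C10H17BrO

Atom tally by fragment:
  cyclohexane ring core → C:6 H:12
  (− 3 ring H displaced by substituents)
  + CH(CH3)2 → C:3 H:7
  + Br → Br:1
  + CHO → C:1 H:1 O:1
Element totals:
  C: 10
  H: 17
  Br: 1
  O: 1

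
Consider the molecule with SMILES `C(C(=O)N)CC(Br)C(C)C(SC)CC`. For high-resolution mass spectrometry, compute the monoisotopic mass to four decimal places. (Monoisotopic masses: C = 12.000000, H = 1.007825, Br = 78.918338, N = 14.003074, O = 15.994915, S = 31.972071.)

Atom tally by fragment:
  H2NOCCH2 → C:2 H:4 O:1 N:1
  CH2 → C:1 H:2
  CH(Br) → C:1 H:1 Br:1
  CH(CH3) → C:2 H:4
  CH(SCH3) → C:2 H:4 S:1
  CH2 → C:1 H:2
  CH3 → C:1 H:3
Element totals:
  C: 10
  H: 20
  Br: 1
  N: 1
  O: 1
  S: 1
Molecular formula: C10H20BrNOS.
  M = 10(12.0) + 20(1.007825) + 78.918338 + 14.003074 + 15.994915 + 31.972071
    = 120.000000 + 20.156500 + 78.918338 + 14.003074 + 15.994915 + 31.972071 = 281.044898

281.0449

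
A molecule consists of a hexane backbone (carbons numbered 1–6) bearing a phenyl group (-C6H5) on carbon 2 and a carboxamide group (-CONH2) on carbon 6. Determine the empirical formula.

Atom tally by fragment:
  CH3 → C:1 H:3
  CH(C6H5) → C:7 H:6
  CH2 → C:1 H:2
  CH2 → C:1 H:2
  CH2 → C:1 H:2
  CH2CONH2 → C:2 H:4 O:1 N:1
Element totals:
  C: 13
  H: 19
  N: 1
  O: 1
Molecular formula: C13H19NO.
gcd of subscripts (13, 19, 1, 1) = 1, so the empirical formula equals the molecular formula.

C13H19NO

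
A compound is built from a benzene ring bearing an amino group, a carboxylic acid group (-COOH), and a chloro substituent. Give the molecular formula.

C7H6ClNO2

Atom tally by fragment:
  benzene ring core → C:6 H:6
  (− 3 ring H displaced by substituents)
  + NH2 → N:1 H:2
  + COOH → C:1 H:1 O:2
  + Cl → Cl:1
Element totals:
  C: 7
  H: 6
  Cl: 1
  N: 1
  O: 2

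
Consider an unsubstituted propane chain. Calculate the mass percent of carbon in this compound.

Atom tally by fragment:
  CH3 → C:1 H:3
  CH2 → C:1 H:2
  CH3 → C:1 H:3
Element totals:
  C: 3
  H: 8
Molecular formula: C3H8.
Molar mass = 44.097 g/mol.
Mass from C: 3 × 12.011 = 36.033 g/mol.
%C = 36.033 / 44.097 × 100 = 81.71%.

81.71%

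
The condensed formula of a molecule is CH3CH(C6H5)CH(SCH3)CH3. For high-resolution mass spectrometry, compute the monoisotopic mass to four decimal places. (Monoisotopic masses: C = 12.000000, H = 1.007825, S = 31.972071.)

Atom tally by fragment:
  CH3 → C:1 H:3
  CH(C6H5) → C:7 H:6
  CH(SCH3) → C:2 H:4 S:1
  CH3 → C:1 H:3
Element totals:
  C: 11
  H: 16
  S: 1
Molecular formula: C11H16S.
  M = 11(12.0) + 16(1.007825) + 31.972071
    = 132.000000 + 16.125200 + 31.972071 = 180.097271

180.0973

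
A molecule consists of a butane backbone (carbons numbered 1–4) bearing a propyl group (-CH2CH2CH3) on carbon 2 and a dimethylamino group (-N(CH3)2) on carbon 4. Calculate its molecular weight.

143.27 g/mol

Atom tally by fragment:
  CH3 → C:1 H:3
  CH(CH2CH2CH3) → C:4 H:8
  CH2 → C:1 H:2
  CH2N(CH3)2 → C:3 H:8 N:1
Element totals:
  C: 9
  H: 21
  N: 1
Molecular formula: C9H21N.
  M = 9(12.011) + 21(1.008) + 14.007
    = 108.099 + 21.168 + 14.007 = 143.274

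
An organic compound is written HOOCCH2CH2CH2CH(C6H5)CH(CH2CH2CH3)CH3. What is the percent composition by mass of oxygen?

Element totals:
  C: 16
  H: 24
  O: 2
Molecular formula: C16H24O2.
Molar mass = 248.366 g/mol.
Mass from O: 2 × 15.999 = 31.998 g/mol.
%O = 31.998 / 248.366 × 100 = 12.88%.

12.88%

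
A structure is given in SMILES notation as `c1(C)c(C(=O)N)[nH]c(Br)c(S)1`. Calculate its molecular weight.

Atom tally by fragment:
  pyrrole ring core → C:4 H:5 N:1
  (− 4 ring H displaced by substituents)
  + CH3 → C:1 H:3
  + CONH2 → C:1 H:2 O:1 N:1
  + Br → Br:1
  + SH → S:1 H:1
Element totals:
  C: 6
  H: 7
  Br: 1
  N: 2
  O: 1
  S: 1
Molecular formula: C6H7BrN2OS.
  M = 6(12.011) + 7(1.008) + 79.904 + 2(14.007) + 15.999 + 32.06
    = 72.066 + 7.056 + 79.904 + 28.014 + 15.999 + 32.060 = 235.099

235.10 g/mol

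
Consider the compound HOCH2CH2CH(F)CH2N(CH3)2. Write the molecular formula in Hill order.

C6H14FNO

Atom tally by fragment:
  HOCH2CH2 → C:2 H:5 O:1
  CH(F) → C:1 H:1 F:1
  CH2N(CH3)2 → C:3 H:8 N:1
Element totals:
  C: 6
  H: 14
  F: 1
  N: 1
  O: 1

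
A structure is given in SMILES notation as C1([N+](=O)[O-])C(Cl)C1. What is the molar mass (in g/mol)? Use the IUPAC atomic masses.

121.52 g/mol

Atom tally by fragment:
  cyclopropane ring core → C:3 H:6
  (− 2 ring H displaced by substituents)
  + NO2 → N:1 O:2
  + Cl → Cl:1
Element totals:
  C: 3
  H: 4
  Cl: 1
  N: 1
  O: 2
Molecular formula: C3H4ClNO2.
  M = 3(12.011) + 4(1.008) + 35.45 + 14.007 + 2(15.999)
    = 36.033 + 4.032 + 35.450 + 14.007 + 31.998 = 121.520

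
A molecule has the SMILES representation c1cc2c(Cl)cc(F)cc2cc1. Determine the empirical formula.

C10H6ClF

Atom tally by fragment:
  naphthalene ring system core → C:10 H:8
  (− 2 ring H displaced by substituents)
  + Cl → Cl:1
  + F → F:1
Element totals:
  C: 10
  H: 6
  Cl: 1
  F: 1
Molecular formula: C10H6ClF.
gcd of subscripts (10, 1, 1, 6) = 1, so the empirical formula equals the molecular formula.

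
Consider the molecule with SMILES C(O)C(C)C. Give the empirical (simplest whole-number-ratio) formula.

Atom tally by fragment:
  HOCH2 → C:1 H:3 O:1
  CH(CH3) → C:2 H:4
  CH3 → C:1 H:3
Element totals:
  C: 4
  H: 10
  O: 1
Molecular formula: C4H10O.
gcd of subscripts (4, 10, 1) = 1, so the empirical formula equals the molecular formula.

C4H10O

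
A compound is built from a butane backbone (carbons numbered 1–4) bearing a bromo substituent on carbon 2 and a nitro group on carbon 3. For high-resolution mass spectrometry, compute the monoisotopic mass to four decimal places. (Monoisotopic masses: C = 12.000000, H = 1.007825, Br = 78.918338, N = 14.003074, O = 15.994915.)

180.9738

Atom tally by fragment:
  CH3 → C:1 H:3
  CH(Br) → C:1 H:1 Br:1
  CH(NO2) → C:1 H:1 N:1 O:2
  CH3 → C:1 H:3
Element totals:
  C: 4
  H: 8
  Br: 1
  N: 1
  O: 2
Molecular formula: C4H8BrNO2.
  M = 4(12.0) + 8(1.007825) + 78.918338 + 14.003074 + 2(15.994915)
    = 48.000000 + 8.062600 + 78.918338 + 14.003074 + 31.989830 = 180.973842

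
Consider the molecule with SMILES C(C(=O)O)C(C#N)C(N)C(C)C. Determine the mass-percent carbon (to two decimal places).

56.45%

Atom tally by fragment:
  HOOCCH2 → C:2 H:3 O:2
  CH(CN) → C:2 H:1 N:1
  CH(NH2) → C:1 H:3 N:1
  CH(CH3) → C:2 H:4
  CH3 → C:1 H:3
Element totals:
  C: 8
  H: 14
  N: 2
  O: 2
Molecular formula: C8H14N2O2.
Molar mass = 170.212 g/mol.
Mass from C: 8 × 12.011 = 96.088 g/mol.
%C = 96.088 / 170.212 × 100 = 56.45%.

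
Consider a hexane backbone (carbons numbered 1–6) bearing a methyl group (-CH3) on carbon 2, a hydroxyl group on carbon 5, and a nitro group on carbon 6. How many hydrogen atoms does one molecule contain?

15

Atom tally by fragment:
  CH3 → C:1 H:3
  CH(CH3) → C:2 H:4
  CH2 → C:1 H:2
  CH2 → C:1 H:2
  CH(OH) → C:1 H:2 O:1
  CH2NO2 → C:1 H:2 N:1 O:2
Element totals:
  C: 7
  H: 15
  N: 1
  O: 3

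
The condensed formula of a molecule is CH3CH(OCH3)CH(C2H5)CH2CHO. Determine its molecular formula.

C8H16O2

Atom tally by fragment:
  CH3 → C:1 H:3
  CH(OCH3) → C:2 H:4 O:1
  CH(C2H5) → C:3 H:6
  CH2CHO → C:2 H:3 O:1
Element totals:
  C: 8
  H: 16
  O: 2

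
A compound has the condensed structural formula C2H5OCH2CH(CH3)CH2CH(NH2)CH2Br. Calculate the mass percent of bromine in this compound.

Element totals:
  C: 8
  H: 18
  Br: 1
  N: 1
  O: 1
Molecular formula: C8H18BrNO.
Molar mass = 224.142 g/mol.
Mass from Br: 1 × 79.904 = 79.904 g/mol.
%Br = 79.904 / 224.142 × 100 = 35.65%.

35.65%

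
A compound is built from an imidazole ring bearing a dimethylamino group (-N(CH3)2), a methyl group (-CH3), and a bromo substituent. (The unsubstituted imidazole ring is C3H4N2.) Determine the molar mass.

Atom tally by fragment:
  imidazole ring core → C:3 H:4 N:2
  (− 3 ring H displaced by substituents)
  + N(CH3)2 → N:1 C:2 H:6
  + CH3 → C:1 H:3
  + Br → Br:1
Element totals:
  C: 6
  H: 10
  Br: 1
  N: 3
Molecular formula: C6H10BrN3.
  M = 6(12.011) + 10(1.008) + 79.904 + 3(14.007)
    = 72.066 + 10.080 + 79.904 + 42.021 = 204.071

204.07 g/mol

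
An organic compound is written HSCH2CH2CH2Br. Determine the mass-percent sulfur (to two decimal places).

20.68%

Element totals:
  C: 3
  H: 7
  Br: 1
  S: 1
Molecular formula: C3H7BrS.
Molar mass = 155.053 g/mol.
Mass from S: 1 × 32.06 = 32.060 g/mol.
%S = 32.060 / 155.053 × 100 = 20.68%.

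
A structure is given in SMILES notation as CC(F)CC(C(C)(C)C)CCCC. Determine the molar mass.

Atom tally by fragment:
  CH3 → C:1 H:3
  CH(F) → C:1 H:1 F:1
  CH2 → C:1 H:2
  CH(C(CH3)3) → C:5 H:10
  CH2 → C:1 H:2
  CH2 → C:1 H:2
  CH2 → C:1 H:2
  CH3 → C:1 H:3
Element totals:
  C: 12
  H: 25
  F: 1
Molecular formula: C12H25F.
  M = 12(12.011) + 25(1.008) + 18.998
    = 144.132 + 25.200 + 18.998 = 188.330

188.33 g/mol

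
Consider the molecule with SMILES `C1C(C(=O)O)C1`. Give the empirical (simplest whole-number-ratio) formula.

Atom tally by fragment:
  cyclopropane ring core → C:3 H:6
  (− 1 ring H displaced by substituents)
  + COOH → C:1 H:1 O:2
Element totals:
  C: 4
  H: 6
  O: 2
Molecular formula: C4H6O2.
gcd of subscripts = 2; dividing each by 2:
  C: 4/2 = 2
  H: 6/2 = 3
  O: 2/2 = 1

C2H3O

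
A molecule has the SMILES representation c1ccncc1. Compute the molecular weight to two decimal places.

79.10 g/mol

Atom tally by fragment:
  pyridine ring core → C:5 H:5 N:1
Element totals:
  C: 5
  H: 5
  N: 1
Molecular formula: C5H5N.
  M = 5(12.011) + 5(1.008) + 14.007
    = 60.055 + 5.040 + 14.007 = 79.102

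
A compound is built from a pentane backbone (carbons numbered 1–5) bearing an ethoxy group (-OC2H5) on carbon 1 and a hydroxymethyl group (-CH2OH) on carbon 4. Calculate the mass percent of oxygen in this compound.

21.88%

Atom tally by fragment:
  C2H5OCH2 → C:3 H:7 O:1
  CH2 → C:1 H:2
  CH2 → C:1 H:2
  CH(CH2OH) → C:2 H:4 O:1
  CH3 → C:1 H:3
Element totals:
  C: 8
  H: 18
  O: 2
Molecular formula: C8H18O2.
Molar mass = 146.230 g/mol.
Mass from O: 2 × 15.999 = 31.998 g/mol.
%O = 31.998 / 146.230 × 100 = 21.88%.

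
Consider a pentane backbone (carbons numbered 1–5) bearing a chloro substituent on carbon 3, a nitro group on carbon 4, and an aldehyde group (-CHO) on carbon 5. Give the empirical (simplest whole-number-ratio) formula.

C6H10ClNO3

Atom tally by fragment:
  CH3 → C:1 H:3
  CH2 → C:1 H:2
  CH(Cl) → C:1 H:1 Cl:1
  CH(NO2) → C:1 H:1 N:1 O:2
  CH2CHO → C:2 H:3 O:1
Element totals:
  C: 6
  H: 10
  Cl: 1
  N: 1
  O: 3
Molecular formula: C6H10ClNO3.
gcd of subscripts (6, 1, 10, 1, 3) = 1, so the empirical formula equals the molecular formula.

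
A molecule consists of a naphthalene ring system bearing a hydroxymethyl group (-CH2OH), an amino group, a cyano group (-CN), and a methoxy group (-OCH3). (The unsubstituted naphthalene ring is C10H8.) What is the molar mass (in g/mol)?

228.25 g/mol

Atom tally by fragment:
  naphthalene ring system core → C:10 H:8
  (− 4 ring H displaced by substituents)
  + CH2OH → C:1 H:3 O:1
  + NH2 → N:1 H:2
  + CN → C:1 N:1
  + OCH3 → C:1 H:3 O:1
Element totals:
  C: 13
  H: 12
  N: 2
  O: 2
Molecular formula: C13H12N2O2.
  M = 13(12.011) + 12(1.008) + 2(14.007) + 2(15.999)
    = 156.143 + 12.096 + 28.014 + 31.998 = 228.251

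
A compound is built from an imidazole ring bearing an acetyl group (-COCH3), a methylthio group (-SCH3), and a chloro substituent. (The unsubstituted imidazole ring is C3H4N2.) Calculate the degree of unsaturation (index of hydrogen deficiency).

4

Atom tally by fragment:
  imidazole ring core → C:3 H:4 N:2
  (− 3 ring H displaced by substituents)
  + COCH3 → C:2 H:3 O:1
  + SCH3 → C:1 H:3 S:1
  + Cl → Cl:1
Element totals:
  C: 6
  H: 7
  Cl: 1
  N: 2
  O: 1
  S: 1
Molecular formula: C6H7ClN2OS.
DoU = (2C + 2 + N − H − X) / 2 = (2·6 + 2 + 2 − 7 − 1) / 2 = 4.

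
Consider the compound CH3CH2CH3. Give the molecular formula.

C3H8

Atom tally by fragment:
  CH3 → C:1 H:3
  CH2 → C:1 H:2
  CH3 → C:1 H:3
Element totals:
  C: 3
  H: 8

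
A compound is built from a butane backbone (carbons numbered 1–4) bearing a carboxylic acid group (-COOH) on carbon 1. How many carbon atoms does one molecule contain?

Atom tally by fragment:
  HOOCCH2 → C:2 H:3 O:2
  CH2 → C:1 H:2
  CH2 → C:1 H:2
  CH3 → C:1 H:3
Element totals:
  C: 5
  H: 10
  O: 2

5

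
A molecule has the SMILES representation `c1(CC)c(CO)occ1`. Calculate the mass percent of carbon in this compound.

66.65%

Atom tally by fragment:
  furan ring core → C:4 H:4 O:1
  (− 2 ring H displaced by substituents)
  + C2H5 → C:2 H:5
  + CH2OH → C:1 H:3 O:1
Element totals:
  C: 7
  H: 10
  O: 2
Molecular formula: C7H10O2.
Molar mass = 126.155 g/mol.
Mass from C: 7 × 12.011 = 84.077 g/mol.
%C = 84.077 / 126.155 × 100 = 66.65%.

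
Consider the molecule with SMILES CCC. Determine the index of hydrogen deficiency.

Atom tally by fragment:
  CH3 → C:1 H:3
  CH2 → C:1 H:2
  CH3 → C:1 H:3
Element totals:
  C: 3
  H: 8
Molecular formula: C3H8.
DoU = (2C + 2 + N − H − X) / 2 = (2·3 + 2 + 0 − 8 − 0) / 2 = 0.

0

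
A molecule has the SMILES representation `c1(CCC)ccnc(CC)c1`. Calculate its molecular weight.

149.24 g/mol

Atom tally by fragment:
  pyridine ring core → C:5 H:5 N:1
  (− 2 ring H displaced by substituents)
  + CH2CH2CH3 → C:3 H:7
  + C2H5 → C:2 H:5
Element totals:
  C: 10
  H: 15
  N: 1
Molecular formula: C10H15N.
  M = 10(12.011) + 15(1.008) + 14.007
    = 120.110 + 15.120 + 14.007 = 149.237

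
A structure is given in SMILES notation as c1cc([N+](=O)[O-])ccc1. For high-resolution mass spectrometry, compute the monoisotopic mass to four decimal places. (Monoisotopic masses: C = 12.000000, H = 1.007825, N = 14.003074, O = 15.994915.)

Atom tally by fragment:
  benzene ring core → C:6 H:6
  (− 1 ring H displaced by substituents)
  + NO2 → N:1 O:2
Element totals:
  C: 6
  H: 5
  N: 1
  O: 2
Molecular formula: C6H5NO2.
  M = 6(12.0) + 5(1.007825) + 14.003074 + 2(15.994915)
    = 72.000000 + 5.039125 + 14.003074 + 31.989830 = 123.032029

123.0320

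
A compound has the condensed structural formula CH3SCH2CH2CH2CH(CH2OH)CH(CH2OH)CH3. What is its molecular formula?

Atom tally by fragment:
  CH3SCH2 → C:2 H:5 S:1
  CH2 → C:1 H:2
  CH2 → C:1 H:2
  CH(CH2OH) → C:2 H:4 O:1
  CH(CH2OH) → C:2 H:4 O:1
  CH3 → C:1 H:3
Element totals:
  C: 9
  H: 20
  O: 2
  S: 1

C9H20O2S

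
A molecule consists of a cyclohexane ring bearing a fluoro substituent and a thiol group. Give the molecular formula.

C6H11FS

Atom tally by fragment:
  cyclohexane ring core → C:6 H:12
  (− 2 ring H displaced by substituents)
  + F → F:1
  + SH → S:1 H:1
Element totals:
  C: 6
  H: 11
  F: 1
  S: 1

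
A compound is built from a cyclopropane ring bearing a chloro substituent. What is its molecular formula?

C3H5Cl

Atom tally by fragment:
  cyclopropane ring core → C:3 H:6
  (− 1 ring H displaced by substituents)
  + Cl → Cl:1
Element totals:
  C: 3
  H: 5
  Cl: 1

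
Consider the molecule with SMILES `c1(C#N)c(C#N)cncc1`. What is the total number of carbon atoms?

Atom tally by fragment:
  pyridine ring core → C:5 H:5 N:1
  (− 2 ring H displaced by substituents)
  + CN → C:1 N:1
  + CN → C:1 N:1
Element totals:
  C: 7
  H: 3
  N: 3

7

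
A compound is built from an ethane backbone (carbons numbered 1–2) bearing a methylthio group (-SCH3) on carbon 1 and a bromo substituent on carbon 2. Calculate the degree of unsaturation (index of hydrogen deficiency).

0

Atom tally by fragment:
  CH3SCH2 → C:2 H:5 S:1
  CH2Br → C:1 H:2 Br:1
Element totals:
  C: 3
  H: 7
  Br: 1
  S: 1
Molecular formula: C3H7BrS.
DoU = (2C + 2 + N − H − X) / 2 = (2·3 + 2 + 0 − 7 − 1) / 2 = 0.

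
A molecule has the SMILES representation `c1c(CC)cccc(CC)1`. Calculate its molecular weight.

134.22 g/mol

Atom tally by fragment:
  benzene ring core → C:6 H:6
  (− 2 ring H displaced by substituents)
  + C2H5 → C:2 H:5
  + C2H5 → C:2 H:5
Element totals:
  C: 10
  H: 14
Molecular formula: C10H14.
  M = 10(12.011) + 14(1.008)
    = 120.110 + 14.112 = 134.222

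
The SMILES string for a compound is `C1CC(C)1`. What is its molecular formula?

Atom tally by fragment:
  cyclopropane ring core → C:3 H:6
  (− 1 ring H displaced by substituents)
  + CH3 → C:1 H:3
Element totals:
  C: 4
  H: 8

C4H8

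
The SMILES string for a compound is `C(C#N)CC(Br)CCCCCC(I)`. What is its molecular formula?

Atom tally by fragment:
  NCCH2 → C:2 H:2 N:1
  CH2 → C:1 H:2
  CH(Br) → C:1 H:1 Br:1
  CH2 → C:1 H:2
  CH2 → C:1 H:2
  CH2 → C:1 H:2
  CH2 → C:1 H:2
  CH2 → C:1 H:2
  CH2I → C:1 H:2 I:1
Element totals:
  C: 10
  H: 17
  Br: 1
  I: 1
  N: 1

C10H17BrIN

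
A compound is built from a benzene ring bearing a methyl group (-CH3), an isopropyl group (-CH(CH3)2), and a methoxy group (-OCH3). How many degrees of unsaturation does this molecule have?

4

Atom tally by fragment:
  benzene ring core → C:6 H:6
  (− 3 ring H displaced by substituents)
  + CH3 → C:1 H:3
  + CH(CH3)2 → C:3 H:7
  + OCH3 → C:1 H:3 O:1
Element totals:
  C: 11
  H: 16
  O: 1
Molecular formula: C11H16O.
DoU = (2C + 2 + N − H − X) / 2 = (2·11 + 2 + 0 − 16 − 0) / 2 = 4.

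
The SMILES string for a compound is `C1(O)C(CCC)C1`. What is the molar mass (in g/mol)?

100.16 g/mol

Atom tally by fragment:
  cyclopropane ring core → C:3 H:6
  (− 2 ring H displaced by substituents)
  + OH → O:1 H:1
  + CH2CH2CH3 → C:3 H:7
Element totals:
  C: 6
  H: 12
  O: 1
Molecular formula: C6H12O.
  M = 6(12.011) + 12(1.008) + 15.999
    = 72.066 + 12.096 + 15.999 = 100.161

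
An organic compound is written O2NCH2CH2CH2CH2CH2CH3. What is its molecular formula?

C6H13NO2

Atom tally by fragment:
  O2NCH2 → C:1 H:2 N:1 O:2
  CH2 → C:1 H:2
  CH2 → C:1 H:2
  CH2 → C:1 H:2
  CH2 → C:1 H:2
  CH3 → C:1 H:3
Element totals:
  C: 6
  H: 13
  N: 1
  O: 2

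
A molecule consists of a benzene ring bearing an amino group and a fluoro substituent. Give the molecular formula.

Atom tally by fragment:
  benzene ring core → C:6 H:6
  (− 2 ring H displaced by substituents)
  + NH2 → N:1 H:2
  + F → F:1
Element totals:
  C: 6
  H: 6
  F: 1
  N: 1

C6H6FN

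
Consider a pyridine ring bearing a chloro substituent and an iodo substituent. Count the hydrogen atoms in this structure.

3

Atom tally by fragment:
  pyridine ring core → C:5 H:5 N:1
  (− 2 ring H displaced by substituents)
  + Cl → Cl:1
  + I → I:1
Element totals:
  C: 5
  H: 3
  Cl: 1
  I: 1
  N: 1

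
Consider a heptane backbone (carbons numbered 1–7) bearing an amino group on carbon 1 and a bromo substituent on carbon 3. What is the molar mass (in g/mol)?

194.12 g/mol

Atom tally by fragment:
  H2NCH2 → C:1 H:4 N:1
  CH2 → C:1 H:2
  CH(Br) → C:1 H:1 Br:1
  CH2 → C:1 H:2
  CH2 → C:1 H:2
  CH2 → C:1 H:2
  CH3 → C:1 H:3
Element totals:
  C: 7
  H: 16
  Br: 1
  N: 1
Molecular formula: C7H16BrN.
  M = 7(12.011) + 16(1.008) + 79.904 + 14.007
    = 84.077 + 16.128 + 79.904 + 14.007 = 194.116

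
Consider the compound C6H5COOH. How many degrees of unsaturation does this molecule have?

5

Element totals:
  C: 7
  H: 6
  O: 2
Molecular formula: C7H6O2.
DoU = (2C + 2 + N − H − X) / 2 = (2·7 + 2 + 0 − 6 − 0) / 2 = 5.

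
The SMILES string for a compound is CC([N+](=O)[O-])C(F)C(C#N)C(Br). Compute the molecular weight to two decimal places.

Atom tally by fragment:
  CH3 → C:1 H:3
  CH(NO2) → C:1 H:1 N:1 O:2
  CH(F) → C:1 H:1 F:1
  CH(CN) → C:2 H:1 N:1
  CH2Br → C:1 H:2 Br:1
Element totals:
  C: 6
  H: 8
  Br: 1
  F: 1
  N: 2
  O: 2
Molecular formula: C6H8BrFN2O2.
  M = 6(12.011) + 8(1.008) + 79.904 + 18.998 + 2(14.007) + 2(15.999)
    = 72.066 + 8.064 + 79.904 + 18.998 + 28.014 + 31.998 = 239.044

239.04 g/mol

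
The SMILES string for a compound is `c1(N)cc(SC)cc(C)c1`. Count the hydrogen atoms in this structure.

Atom tally by fragment:
  benzene ring core → C:6 H:6
  (− 3 ring H displaced by substituents)
  + NH2 → N:1 H:2
  + SCH3 → C:1 H:3 S:1
  + CH3 → C:1 H:3
Element totals:
  C: 8
  H: 11
  N: 1
  S: 1

11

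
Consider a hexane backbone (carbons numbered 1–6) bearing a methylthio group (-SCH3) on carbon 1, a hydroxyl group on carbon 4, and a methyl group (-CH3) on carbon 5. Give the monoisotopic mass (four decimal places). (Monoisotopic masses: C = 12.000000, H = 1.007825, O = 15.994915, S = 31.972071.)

Atom tally by fragment:
  CH3SCH2 → C:2 H:5 S:1
  CH2 → C:1 H:2
  CH2 → C:1 H:2
  CH(OH) → C:1 H:2 O:1
  CH(CH3) → C:2 H:4
  CH3 → C:1 H:3
Element totals:
  C: 8
  H: 18
  O: 1
  S: 1
Molecular formula: C8H18OS.
  M = 8(12.0) + 18(1.007825) + 15.994915 + 31.972071
    = 96.000000 + 18.140850 + 15.994915 + 31.972071 = 162.107836

162.1078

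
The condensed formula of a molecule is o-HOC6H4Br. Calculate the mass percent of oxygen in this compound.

9.25%

Atom tally by fragment:
  benzene ring core → C:6 H:6
  (− 2 ring H displaced by substituents)
  + OH → O:1 H:1
  + Br → Br:1
Element totals:
  C: 6
  H: 5
  Br: 1
  O: 1
Molecular formula: C6H5BrO.
Molar mass = 173.009 g/mol.
Mass from O: 1 × 15.999 = 15.999 g/mol.
%O = 15.999 / 173.009 × 100 = 9.25%.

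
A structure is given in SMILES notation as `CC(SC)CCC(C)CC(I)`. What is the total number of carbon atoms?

9

Atom tally by fragment:
  CH3 → C:1 H:3
  CH(SCH3) → C:2 H:4 S:1
  CH2 → C:1 H:2
  CH2 → C:1 H:2
  CH(CH3) → C:2 H:4
  CH2 → C:1 H:2
  CH2I → C:1 H:2 I:1
Element totals:
  C: 9
  H: 19
  I: 1
  S: 1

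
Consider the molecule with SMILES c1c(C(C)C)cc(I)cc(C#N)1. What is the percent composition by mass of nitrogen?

Atom tally by fragment:
  benzene ring core → C:6 H:6
  (− 3 ring H displaced by substituents)
  + CH(CH3)2 → C:3 H:7
  + I → I:1
  + CN → C:1 N:1
Element totals:
  C: 10
  H: 10
  I: 1
  N: 1
Molecular formula: C10H10IN.
Molar mass = 271.101 g/mol.
Mass from N: 1 × 14.007 = 14.007 g/mol.
%N = 14.007 / 271.101 × 100 = 5.17%.

5.17%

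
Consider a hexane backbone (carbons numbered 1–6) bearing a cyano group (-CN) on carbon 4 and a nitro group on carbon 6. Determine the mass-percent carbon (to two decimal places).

Atom tally by fragment:
  CH3 → C:1 H:3
  CH2 → C:1 H:2
  CH2 → C:1 H:2
  CH(CN) → C:2 H:1 N:1
  CH2 → C:1 H:2
  CH2NO2 → C:1 H:2 N:1 O:2
Element totals:
  C: 7
  H: 12
  N: 2
  O: 2
Molecular formula: C7H12N2O2.
Molar mass = 156.185 g/mol.
Mass from C: 7 × 12.011 = 84.077 g/mol.
%C = 84.077 / 156.185 × 100 = 53.83%.

53.83%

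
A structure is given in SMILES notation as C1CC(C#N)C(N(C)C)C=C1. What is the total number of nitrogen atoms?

Atom tally by fragment:
  cyclohexene ring core → C:6 H:10
  (− 2 ring H displaced by substituents)
  + CN → C:1 N:1
  + N(CH3)2 → N:1 C:2 H:6
Element totals:
  C: 9
  H: 14
  N: 2

2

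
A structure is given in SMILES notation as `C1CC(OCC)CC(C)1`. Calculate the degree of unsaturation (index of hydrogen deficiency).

Atom tally by fragment:
  cyclopentane ring core → C:5 H:10
  (− 2 ring H displaced by substituents)
  + OC2H5 → C:2 H:5 O:1
  + CH3 → C:1 H:3
Element totals:
  C: 8
  H: 16
  O: 1
Molecular formula: C8H16O.
DoU = (2C + 2 + N − H − X) / 2 = (2·8 + 2 + 0 − 16 − 0) / 2 = 1.

1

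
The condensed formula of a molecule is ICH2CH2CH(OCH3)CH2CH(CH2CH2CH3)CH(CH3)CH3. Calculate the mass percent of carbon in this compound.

Atom tally by fragment:
  ICH2 → C:1 H:2 I:1
  CH2 → C:1 H:2
  CH(OCH3) → C:2 H:4 O:1
  CH2 → C:1 H:2
  CH(CH2CH2CH3) → C:4 H:8
  CH(CH3) → C:2 H:4
  CH3 → C:1 H:3
Element totals:
  C: 12
  H: 25
  I: 1
  O: 1
Molecular formula: C12H25IO.
Molar mass = 312.235 g/mol.
Mass from C: 12 × 12.011 = 144.132 g/mol.
%C = 144.132 / 312.235 × 100 = 46.16%.

46.16%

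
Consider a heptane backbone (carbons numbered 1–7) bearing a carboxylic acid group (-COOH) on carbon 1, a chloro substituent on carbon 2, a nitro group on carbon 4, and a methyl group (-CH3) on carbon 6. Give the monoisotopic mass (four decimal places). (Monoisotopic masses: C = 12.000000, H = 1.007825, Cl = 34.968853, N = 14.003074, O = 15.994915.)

Atom tally by fragment:
  HOOCCH2 → C:2 H:3 O:2
  CH(Cl) → C:1 H:1 Cl:1
  CH2 → C:1 H:2
  CH(NO2) → C:1 H:1 N:1 O:2
  CH2 → C:1 H:2
  CH(CH3) → C:2 H:4
  CH3 → C:1 H:3
Element totals:
  C: 9
  H: 16
  Cl: 1
  N: 1
  O: 4
Molecular formula: C9H16ClNO4.
  M = 9(12.0) + 16(1.007825) + 34.968853 + 14.003074 + 4(15.994915)
    = 108.000000 + 16.125200 + 34.968853 + 14.003074 + 63.979660 = 237.076787

237.0768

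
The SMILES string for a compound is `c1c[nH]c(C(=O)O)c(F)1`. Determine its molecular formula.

Atom tally by fragment:
  pyrrole ring core → C:4 H:5 N:1
  (− 2 ring H displaced by substituents)
  + COOH → C:1 H:1 O:2
  + F → F:1
Element totals:
  C: 5
  H: 4
  F: 1
  N: 1
  O: 2

C5H4FNO2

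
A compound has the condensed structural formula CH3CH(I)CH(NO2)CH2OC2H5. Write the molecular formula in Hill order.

Element totals:
  C: 6
  H: 12
  I: 1
  N: 1
  O: 3

C6H12INO3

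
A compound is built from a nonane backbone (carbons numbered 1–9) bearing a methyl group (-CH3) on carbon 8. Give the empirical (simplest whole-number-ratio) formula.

C5H11

Atom tally by fragment:
  CH3 → C:1 H:3
  CH2 → C:1 H:2
  CH2 → C:1 H:2
  CH2 → C:1 H:2
  CH2 → C:1 H:2
  CH2 → C:1 H:2
  CH2 → C:1 H:2
  CH(CH3) → C:2 H:4
  CH3 → C:1 H:3
Element totals:
  C: 10
  H: 22
Molecular formula: C10H22.
gcd of subscripts = 2; dividing each by 2:
  C: 10/2 = 5
  H: 22/2 = 11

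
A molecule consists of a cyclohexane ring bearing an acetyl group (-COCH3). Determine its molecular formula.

C8H14O

Atom tally by fragment:
  cyclohexane ring core → C:6 H:12
  (− 1 ring H displaced by substituents)
  + COCH3 → C:2 H:3 O:1
Element totals:
  C: 8
  H: 14
  O: 1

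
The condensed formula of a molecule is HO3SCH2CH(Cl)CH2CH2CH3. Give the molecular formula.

C5H11ClO3S

Element totals:
  C: 5
  H: 11
  Cl: 1
  O: 3
  S: 1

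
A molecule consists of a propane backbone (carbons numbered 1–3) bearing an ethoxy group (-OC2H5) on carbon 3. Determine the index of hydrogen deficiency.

0

Atom tally by fragment:
  CH3 → C:1 H:3
  CH2 → C:1 H:2
  CH2OC2H5 → C:3 H:7 O:1
Element totals:
  C: 5
  H: 12
  O: 1
Molecular formula: C5H12O.
DoU = (2C + 2 + N − H − X) / 2 = (2·5 + 2 + 0 − 12 − 0) / 2 = 0.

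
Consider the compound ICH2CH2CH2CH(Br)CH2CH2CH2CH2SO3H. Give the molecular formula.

Atom tally by fragment:
  ICH2 → C:1 H:2 I:1
  CH2 → C:1 H:2
  CH2 → C:1 H:2
  CH(Br) → C:1 H:1 Br:1
  CH2 → C:1 H:2
  CH2 → C:1 H:2
  CH2 → C:1 H:2
  CH2SO3H → C:1 H:3 S:1 O:3
Element totals:
  C: 8
  H: 16
  Br: 1
  I: 1
  O: 3
  S: 1

C8H16BrIO3S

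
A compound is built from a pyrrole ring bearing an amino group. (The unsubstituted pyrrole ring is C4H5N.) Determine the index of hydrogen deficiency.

3

Atom tally by fragment:
  pyrrole ring core → C:4 H:5 N:1
  (− 1 ring H displaced by substituents)
  + NH2 → N:1 H:2
Element totals:
  C: 4
  H: 6
  N: 2
Molecular formula: C4H6N2.
DoU = (2C + 2 + N − H − X) / 2 = (2·4 + 2 + 2 − 6 − 0) / 2 = 3.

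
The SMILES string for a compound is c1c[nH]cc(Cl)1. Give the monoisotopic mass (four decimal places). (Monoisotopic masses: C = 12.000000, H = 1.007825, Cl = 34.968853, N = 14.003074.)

101.0032

Atom tally by fragment:
  pyrrole ring core → C:4 H:5 N:1
  (− 1 ring H displaced by substituents)
  + Cl → Cl:1
Element totals:
  C: 4
  H: 4
  Cl: 1
  N: 1
Molecular formula: C4H4ClN.
  M = 4(12.0) + 4(1.007825) + 34.968853 + 14.003074
    = 48.000000 + 4.031300 + 34.968853 + 14.003074 = 101.003227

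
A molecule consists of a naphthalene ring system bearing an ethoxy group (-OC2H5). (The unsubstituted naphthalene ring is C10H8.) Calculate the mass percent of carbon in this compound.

Atom tally by fragment:
  naphthalene ring system core → C:10 H:8
  (− 1 ring H displaced by substituents)
  + OC2H5 → C:2 H:5 O:1
Element totals:
  C: 12
  H: 12
  O: 1
Molecular formula: C12H12O.
Molar mass = 172.227 g/mol.
Mass from C: 12 × 12.011 = 144.132 g/mol.
%C = 144.132 / 172.227 × 100 = 83.69%.

83.69%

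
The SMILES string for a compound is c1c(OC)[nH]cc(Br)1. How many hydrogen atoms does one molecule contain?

Atom tally by fragment:
  pyrrole ring core → C:4 H:5 N:1
  (− 2 ring H displaced by substituents)
  + OCH3 → C:1 H:3 O:1
  + Br → Br:1
Element totals:
  C: 5
  H: 6
  Br: 1
  N: 1
  O: 1

6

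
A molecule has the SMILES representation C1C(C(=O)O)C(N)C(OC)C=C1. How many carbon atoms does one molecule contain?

Atom tally by fragment:
  cyclohexene ring core → C:6 H:10
  (− 3 ring H displaced by substituents)
  + COOH → C:1 H:1 O:2
  + NH2 → N:1 H:2
  + OCH3 → C:1 H:3 O:1
Element totals:
  C: 8
  H: 13
  N: 1
  O: 3

8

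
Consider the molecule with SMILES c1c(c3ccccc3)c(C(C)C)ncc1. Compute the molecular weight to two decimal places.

Atom tally by fragment:
  pyridine ring core → C:5 H:5 N:1
  (− 2 ring H displaced by substituents)
  + C6H5 → C:6 H:5
  + CH(CH3)2 → C:3 H:7
Element totals:
  C: 14
  H: 15
  N: 1
Molecular formula: C14H15N.
  M = 14(12.011) + 15(1.008) + 14.007
    = 168.154 + 15.120 + 14.007 = 197.281

197.28 g/mol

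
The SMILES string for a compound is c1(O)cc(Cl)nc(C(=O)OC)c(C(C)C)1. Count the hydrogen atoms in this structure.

Atom tally by fragment:
  pyridine ring core → C:5 H:5 N:1
  (− 4 ring H displaced by substituents)
  + OH → O:1 H:1
  + Cl → Cl:1
  + COOCH3 → C:2 H:3 O:2
  + CH(CH3)2 → C:3 H:7
Element totals:
  C: 10
  H: 12
  Cl: 1
  N: 1
  O: 3

12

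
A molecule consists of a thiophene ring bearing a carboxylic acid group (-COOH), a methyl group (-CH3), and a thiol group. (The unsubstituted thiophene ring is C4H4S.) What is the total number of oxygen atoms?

Atom tally by fragment:
  thiophene ring core → C:4 H:4 S:1
  (− 3 ring H displaced by substituents)
  + COOH → C:1 H:1 O:2
  + CH3 → C:1 H:3
  + SH → S:1 H:1
Element totals:
  C: 6
  H: 6
  O: 2
  S: 2

2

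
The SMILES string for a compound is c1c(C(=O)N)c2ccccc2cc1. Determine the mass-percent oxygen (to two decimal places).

Atom tally by fragment:
  naphthalene ring system core → C:10 H:8
  (− 1 ring H displaced by substituents)
  + CONH2 → C:1 H:2 O:1 N:1
Element totals:
  C: 11
  H: 9
  N: 1
  O: 1
Molecular formula: C11H9NO.
Molar mass = 171.199 g/mol.
Mass from O: 1 × 15.999 = 15.999 g/mol.
%O = 15.999 / 171.199 × 100 = 9.35%.

9.35%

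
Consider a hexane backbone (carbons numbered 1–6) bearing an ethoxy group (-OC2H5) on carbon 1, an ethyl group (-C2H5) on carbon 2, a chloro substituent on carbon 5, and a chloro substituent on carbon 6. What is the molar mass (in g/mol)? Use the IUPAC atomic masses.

Atom tally by fragment:
  C2H5OCH2 → C:3 H:7 O:1
  CH(C2H5) → C:3 H:6
  CH2 → C:1 H:2
  CH2 → C:1 H:2
  CH(Cl) → C:1 H:1 Cl:1
  CH2Cl → C:1 H:2 Cl:1
Element totals:
  C: 10
  H: 20
  Cl: 2
  O: 1
Molecular formula: C10H20Cl2O.
  M = 10(12.011) + 20(1.008) + 2(35.45) + 15.999
    = 120.110 + 20.160 + 70.900 + 15.999 = 227.169

227.17 g/mol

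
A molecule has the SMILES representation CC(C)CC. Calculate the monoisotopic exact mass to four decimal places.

Atom tally by fragment:
  CH3 → C:1 H:3
  CH(CH3) → C:2 H:4
  CH2 → C:1 H:2
  CH3 → C:1 H:3
Element totals:
  C: 5
  H: 12
Molecular formula: C5H12.
  M = 5(12.0) + 12(1.007825)
    = 60.000000 + 12.093900 = 72.093900

72.0939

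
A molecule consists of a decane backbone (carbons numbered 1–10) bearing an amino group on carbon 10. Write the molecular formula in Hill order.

C10H23N

Atom tally by fragment:
  CH3 → C:1 H:3
  CH2 → C:1 H:2
  CH2 → C:1 H:2
  CH2 → C:1 H:2
  CH2 → C:1 H:2
  CH2 → C:1 H:2
  CH2 → C:1 H:2
  CH2 → C:1 H:2
  CH2 → C:1 H:2
  CH2NH2 → C:1 H:4 N:1
Element totals:
  C: 10
  H: 23
  N: 1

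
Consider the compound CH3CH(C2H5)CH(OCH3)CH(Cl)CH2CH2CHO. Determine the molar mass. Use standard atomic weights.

Element totals:
  C: 10
  H: 19
  Cl: 1
  O: 2
Molecular formula: C10H19ClO2.
  M = 10(12.011) + 19(1.008) + 35.45 + 2(15.999)
    = 120.110 + 19.152 + 35.450 + 31.998 = 206.710

206.71 g/mol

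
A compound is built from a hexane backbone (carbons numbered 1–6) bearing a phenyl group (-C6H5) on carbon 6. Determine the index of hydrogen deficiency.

Atom tally by fragment:
  CH3 → C:1 H:3
  CH2 → C:1 H:2
  CH2 → C:1 H:2
  CH2 → C:1 H:2
  CH2 → C:1 H:2
  CH2C6H5 → C:7 H:7
Element totals:
  C: 12
  H: 18
Molecular formula: C12H18.
DoU = (2C + 2 + N − H − X) / 2 = (2·12 + 2 + 0 − 18 − 0) / 2 = 4.

4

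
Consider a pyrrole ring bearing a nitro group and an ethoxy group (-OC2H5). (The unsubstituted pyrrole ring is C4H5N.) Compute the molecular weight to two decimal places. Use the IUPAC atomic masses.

Atom tally by fragment:
  pyrrole ring core → C:4 H:5 N:1
  (− 2 ring H displaced by substituents)
  + NO2 → N:1 O:2
  + OC2H5 → C:2 H:5 O:1
Element totals:
  C: 6
  H: 8
  N: 2
  O: 3
Molecular formula: C6H8N2O3.
  M = 6(12.011) + 8(1.008) + 2(14.007) + 3(15.999)
    = 72.066 + 8.064 + 28.014 + 47.997 = 156.141

156.14 g/mol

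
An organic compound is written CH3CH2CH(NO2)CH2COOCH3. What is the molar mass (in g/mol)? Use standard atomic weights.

Atom tally by fragment:
  CH3 → C:1 H:3
  CH2 → C:1 H:2
  CH(NO2) → C:1 H:1 N:1 O:2
  CH2COOCH3 → C:3 H:5 O:2
Element totals:
  C: 6
  H: 11
  N: 1
  O: 4
Molecular formula: C6H11NO4.
  M = 6(12.011) + 11(1.008) + 14.007 + 4(15.999)
    = 72.066 + 11.088 + 14.007 + 63.996 = 161.157

161.16 g/mol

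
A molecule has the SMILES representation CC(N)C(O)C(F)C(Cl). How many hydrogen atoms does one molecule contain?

11

Atom tally by fragment:
  CH3 → C:1 H:3
  CH(NH2) → C:1 H:3 N:1
  CH(OH) → C:1 H:2 O:1
  CH(F) → C:1 H:1 F:1
  CH2Cl → C:1 H:2 Cl:1
Element totals:
  C: 5
  H: 11
  Cl: 1
  F: 1
  N: 1
  O: 1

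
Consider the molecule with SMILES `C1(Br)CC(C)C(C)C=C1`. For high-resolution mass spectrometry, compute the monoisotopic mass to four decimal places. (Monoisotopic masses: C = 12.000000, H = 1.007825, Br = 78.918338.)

188.0201

Atom tally by fragment:
  cyclohexene ring core → C:6 H:10
  (− 3 ring H displaced by substituents)
  + Br → Br:1
  + CH3 → C:1 H:3
  + CH3 → C:1 H:3
Element totals:
  C: 8
  H: 13
  Br: 1
Molecular formula: C8H13Br.
  M = 8(12.0) + 13(1.007825) + 78.918338
    = 96.000000 + 13.101725 + 78.918338 = 188.020063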